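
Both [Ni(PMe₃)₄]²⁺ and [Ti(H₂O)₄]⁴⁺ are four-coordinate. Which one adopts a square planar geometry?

[Ni(PMe₃)₄]²⁺

For [Ni(PMe₃)₄]²⁺: Ligand charges: trimethylphosphine is neutral. With an overall charge of +2 the nickel centre must be in the +2 oxidation state. Ni sits in group 10, so the d-electron count is 10 − 2 = 8. Trimethylphosphine is a strong-field ligand (high in the spectrochemical series). A 3d d⁸ ion with strong-field ligands gains enough CFSE to favour square planar over tetrahedral. → square planar.
For [Ti(H₂O)₄]⁴⁺: Ligand charges: water is neutral. With an overall charge of +4 the titanium centre must be in the +4 oxidation state. Titanium is a group-4 element; Ti(IV) is therefore d⁰. A d⁰ ion has no crystal-field stabilisation preference between square planar and tetrahedral, so four ligands adopt the sterically favoured tetrahedral geometry. → tetrahedral.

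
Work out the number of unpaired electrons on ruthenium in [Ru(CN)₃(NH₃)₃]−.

Ligand charges: each cyanide is −1; ammonia is neutral. With an overall charge of −1 the ruthenium centre must be in the +2 oxidation state.
Ruthenium is a group-8 element; Ru(II) is therefore d⁶.
The spin state decides the count: a 4d ion has a large Δₒ and is invariably low-spin.
An octahedral low-spin d⁶ ion is t₂g⁶e_g⁰, giving 0 unpaired electrons.

0 unpaired electrons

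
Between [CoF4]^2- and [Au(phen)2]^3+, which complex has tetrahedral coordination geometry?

For [CoF4]^2-: Each fluoride is −1; balancing the −2 overall charge requires Co(II). Cobalt is a group-9 element; Co(II) is therefore d⁷. For a high-spin 3d d⁷ ion with weak-field ligands the small Δₜ gives little square-planar CFSE advantage, so four ligands adopt the sterically favoured tetrahedral geometry. → tetrahedral.
For [Au(phen)2]^3+: Summing ligand charges against the +3 overall charge gives an oxidation state of +3 for gold. Group 11 minus oxidation state 3 gives a d⁸ configuration. A 5d d⁸ ion has a large crystal-field splitting; square planar leaves the high-energy d_{x²−y²} orbital empty and maximises CFSE. → square planar.

[CoF4]^2-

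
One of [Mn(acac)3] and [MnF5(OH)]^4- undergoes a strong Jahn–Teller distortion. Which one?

[Mn(acac)3]

[Mn(acac)3]: Each acetylacetonate is −1; balancing the 0 overall charge requires Mn(III). Group 7 minus oxidation state 3 gives a d⁴ configuration. Acetylacetonate is a weak-field ligand for a first-row metal, so the complex is high-spin. The t₂g³e_g¹ (high-spin) configuration has an unevenly filled e_g set; the Jahn–Teller theorem predicts a tetragonal distortion (typically axial elongation) to lift the degeneracy.
[MnF5(OH)]^4-: Summing ligand charges against the −4 overall charge gives an oxidation state of +2 for manganese. Group 7 minus oxidation state 2 gives a d⁵ configuration. Fluoride and hydroxide are weak-field ligands for a first-row metal, so the complex is high-spin. The d⁵ configuration leaves the e_g set evenly filled (or empty) — no strong Jahn–Teller driving force.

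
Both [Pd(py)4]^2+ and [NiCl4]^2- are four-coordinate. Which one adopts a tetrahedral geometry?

[NiCl4]^2-

For [Pd(py)4]^2+: Summing ligand charges against the +2 overall charge gives an oxidation state of +2 for palladium. Pd sits in group 10, so the d-electron count is 10 − 2 = 8. A 4d d⁸ ion has a large crystal-field splitting; square planar leaves the high-energy d_{x²−y²} orbital empty and maximises CFSE. → square planar.
For [NiCl4]^2-: Ligand charges: each chloride is −1. With an overall charge of −2 the nickel centre must be in the +2 oxidation state. Ni sits in group 10, so the d-electron count is 10 − 2 = 8. Chloride is a weak-field ligand. With weak-field ligands the CFSE gain from square planar is small, so a 3d d⁸ ion takes the sterically preferred tetrahedral geometry. → tetrahedral.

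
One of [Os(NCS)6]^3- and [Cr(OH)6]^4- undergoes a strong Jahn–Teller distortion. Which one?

[Cr(OH)6]^4-

[Os(NCS)6]^3-: Ligand charges: each isothiocyanate is −1. With an overall charge of −3 the osmium centre must be in the +3 oxidation state. Group 8 minus oxidation state 3 gives a d⁵ configuration. A 5d ion has a large Δₒ and is invariably low-spin. The d⁵ configuration leaves the e_g set evenly filled (or empty) — no strong Jahn–Teller driving force.
[Cr(OH)6]^4-: Ligand charges: each hydroxide is −1. With an overall charge of −4 the chromium centre must be in the +2 oxidation state. Group 6 minus oxidation state 2 gives a d⁴ configuration. Hydroxide is a weak-field ligand for a first-row metal, so the complex is high-spin. The t₂g³e_g¹ (high-spin) configuration has an unevenly filled e_g set; the Jahn–Teller theorem predicts a tetragonal distortion (typically axial elongation) to lift the degeneracy.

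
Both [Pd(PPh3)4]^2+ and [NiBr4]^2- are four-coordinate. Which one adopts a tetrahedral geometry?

For [Pd(PPh3)4]^2+: Ligand charges: triphenylphosphine is neutral. With an overall charge of +2 the palladium centre must be in the +2 oxidation state. Palladium is a group-10 element; Pd(II) is therefore d⁸. A 4d d⁸ ion has a large crystal-field splitting; square planar leaves the high-energy d_{x²−y²} orbital empty and maximises CFSE. → square planar.
For [NiBr4]^2-: Each bromide is −1; balancing the −2 overall charge requires Ni(II). Group 10 minus oxidation state 2 gives a d⁸ configuration. Bromide is a weak-field ligand. With weak-field ligands the CFSE gain from square planar is small, so a 3d d⁸ ion takes the sterically preferred tetrahedral geometry. → tetrahedral.

[NiBr4]^2-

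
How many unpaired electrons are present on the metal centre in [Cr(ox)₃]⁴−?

4

Each oxalate is −2; balancing the −4 overall charge requires Cr(II).
Chromium is a group-6 element; Cr(II) is therefore d⁴.
Counting donor atoms: 3×oxalate (bidentate) → 6 donors. Coordination number = 6.
The spin state decides the count: Oxalate is a weak-field ligand for a first-row metal, so the complex is high-spin.
An octahedral high-spin d⁴ ion is t₂g³e_g¹, giving 4 unpaired electrons.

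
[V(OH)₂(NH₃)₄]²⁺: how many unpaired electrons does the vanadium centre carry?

1 unpaired electron

Ligand charges: each hydroxide is −1; ammonia is neutral. With an overall charge of +2 the vanadium centre must be in the +4 oxidation state.
Vanadium is a group-5 element; V(IV) is therefore d¹.
In an octahedral field the d¹ configuration is t₂g¹e_g⁰ (only one arrangement possible), giving 1 unpaired electron.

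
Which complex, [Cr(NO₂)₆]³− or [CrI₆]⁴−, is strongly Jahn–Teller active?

[CrI₆]⁴−

[Cr(NO₂)₆]³−: Each nitro (N-bound nitrite) is −1; balancing the −3 overall charge requires Cr(III). Chromium is a group-6 element; Cr(III) is therefore d³. The d³ configuration leaves the e_g set evenly filled (or empty) — no strong Jahn–Teller driving force.
[CrI₆]⁴−: Each iodide is −1; balancing the −4 overall charge requires Cr(II). Cr sits in group 6, so the d-electron count is 6 − 2 = 4. Iodide is a weak-field ligand for a first-row metal, so the complex is high-spin. The t₂g³e_g¹ (high-spin) configuration has an unevenly filled e_g set; the Jahn–Teller theorem predicts a tetragonal distortion (typically axial elongation) to lift the degeneracy.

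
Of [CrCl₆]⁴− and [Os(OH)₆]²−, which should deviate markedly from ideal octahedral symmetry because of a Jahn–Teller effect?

[CrCl₆]⁴−: Each chloride is −1; balancing the −4 overall charge requires Cr(II). Chromium is a group-6 element; Cr(II) is therefore d⁴. Chloride is a weak-field ligand for a first-row metal, so the complex is high-spin. The t₂g³e_g¹ (high-spin) configuration has an unevenly filled e_g set; the Jahn–Teller theorem predicts a tetragonal distortion (typically axial elongation) to lift the degeneracy.
[Os(OH)₆]²−: Summing ligand charges against the −2 overall charge gives an oxidation state of +4 for osmium. Group 8 minus oxidation state 4 gives a d⁴ configuration. A 5d ion has a large Δₒ and is invariably low-spin. The d⁴ configuration leaves the e_g set evenly filled (or empty) — no strong Jahn–Teller driving force.

[CrCl₆]⁴−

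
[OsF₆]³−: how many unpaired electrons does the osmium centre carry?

1

Each fluoride is −1; balancing the −3 overall charge requires Os(III).
Osmium is a group-8 element; Os(III) is therefore d⁵.
The spin state decides the count: a 5d ion has a large Δₒ and is invariably low-spin.
An octahedral low-spin d⁵ ion is t₂g⁵e_g⁰, giving 1 unpaired electron.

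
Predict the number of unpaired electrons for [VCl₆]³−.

2 unpaired electrons

Ligand charges: each chloride is −1. With an overall charge of −3 the vanadium centre must be in the +3 oxidation state.
Vanadium is a group-5 element; V(III) is therefore d².
In an octahedral field the d² configuration is t₂g²e_g⁰ (only one arrangement possible), giving 2 unpaired electrons.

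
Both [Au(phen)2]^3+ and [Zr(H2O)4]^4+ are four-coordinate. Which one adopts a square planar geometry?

[Au(phen)2]^3+

For [Au(phen)2]^3+: 1,10-phenanthroline is neutral; balancing the +3 overall charge requires Au(III). Group 11 minus oxidation state 3 gives a d⁸ configuration. A 5d d⁸ ion has a large crystal-field splitting; square planar leaves the high-energy d_{x²−y²} orbital empty and maximises CFSE. → square planar.
For [Zr(H2O)4]^4+: Ligand charges: water is neutral. With an overall charge of +4 the zirconium centre must be in the +4 oxidation state. Group 4 minus oxidation state 4 gives a d⁰ configuration. A d⁰ ion has no crystal-field stabilisation preference between square planar and tetrahedral, so four ligands adopt the sterically favoured tetrahedral geometry. → tetrahedral.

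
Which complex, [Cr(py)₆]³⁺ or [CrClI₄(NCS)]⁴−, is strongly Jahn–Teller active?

[Cr(py)₆]³⁺: Ligand charges: pyridine is neutral. With an overall charge of +3 the chromium centre must be in the +3 oxidation state. Cr sits in group 6, so the d-electron count is 6 − 3 = 3. The d³ configuration leaves the e_g set evenly filled (or empty) — no strong Jahn–Teller driving force.
[CrClI₄(NCS)]⁴−: Each chloride is −1; each iodide is −1; each isothiocyanate is −1; balancing the −4 overall charge requires Cr(II). Cr sits in group 6, so the d-electron count is 6 − 2 = 4. Chloride, iodide, and isothiocyanate are weak-field ligands for a first-row metal, so the complex is high-spin. The t₂g³e_g¹ (high-spin) configuration has an unevenly filled e_g set; the Jahn–Teller theorem predicts a tetragonal distortion (typically axial elongation) to lift the degeneracy.

[CrClI₄(NCS)]⁴−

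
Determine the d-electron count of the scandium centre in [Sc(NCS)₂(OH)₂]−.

d⁰

Summing ligand charges against the −1 overall charge gives an oxidation state of +3 for scandium.
Group 3 minus oxidation state 3 gives a d⁰ configuration.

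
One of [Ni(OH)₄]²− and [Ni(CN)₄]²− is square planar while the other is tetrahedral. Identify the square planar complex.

[Ni(CN)₄]²−

For [Ni(OH)₄]²−: Each hydroxide is −1; balancing the −2 overall charge requires Ni(II). Ni sits in group 10, so the d-electron count is 10 − 2 = 8. Hydroxide is a weak-field ligand. With weak-field ligands the CFSE gain from square planar is small, so a 3d d⁸ ion takes the sterically preferred tetrahedral geometry. → tetrahedral.
For [Ni(CN)₄]²−: Summing ligand charges against the −2 overall charge gives an oxidation state of +2 for nickel. Group 10 minus oxidation state 2 gives a d⁸ configuration. Cyanide is a strong-field ligand (high in the spectrochemical series). A 3d d⁸ ion with strong-field ligands gains enough CFSE to favour square planar over tetrahedral. → square planar.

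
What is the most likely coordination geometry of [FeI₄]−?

tetrahedral

Each iodide is −1; balancing the −1 overall charge requires Fe(III).
Group 8 minus oxidation state 3 gives a d⁵ configuration.
With 4 monodentate ligands the coordination number is 4.
Iodide is a weak-field ligand.
A high-spin d⁵ ion has zero CFSE in either geometry, so four ligands adopt the sterically favoured tetrahedral geometry.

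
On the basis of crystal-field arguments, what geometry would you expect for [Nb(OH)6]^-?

Each hydroxide is −1; balancing the −1 overall charge requires Nb(V).
Group 5 minus oxidation state 5 gives a d⁰ configuration.
With 6 monodentate ligands the coordination number is 6.
Six donors around a single metal centre give an octahedral coordination sphere.

octahedral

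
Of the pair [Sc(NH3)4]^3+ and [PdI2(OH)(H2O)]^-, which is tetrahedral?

For [Sc(NH3)4]^3+: Ligand charges: ammonia is neutral. With an overall charge of +3 the scandium centre must be in the +3 oxidation state. Scandium is a group-3 element; Sc(III) is therefore d⁰. A d⁰ ion has no crystal-field stabilisation preference between square planar and tetrahedral, so four ligands adopt the sterically favoured tetrahedral geometry. → tetrahedral.
For [PdI2(OH)(H2O)]^-: Each iodide is −1; each hydroxide is −1; water is neutral; balancing the −1 overall charge requires Pd(II). Palladium is a group-10 element; Pd(II) is therefore d⁸. A 4d d⁸ ion has a large crystal-field splitting; square planar leaves the high-energy d_{x²−y²} orbital empty and maximises CFSE. → square planar.

[Sc(NH3)4]^3+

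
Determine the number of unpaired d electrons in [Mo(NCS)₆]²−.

Each isothiocyanate is −1; balancing the −2 overall charge requires Mo(IV).
Mo sits in group 6, so the d-electron count is 6 − 4 = 2.
In an octahedral field the d² configuration is t₂g²e_g⁰ (only one arrangement possible), giving 2 unpaired electrons.

2 unpaired electrons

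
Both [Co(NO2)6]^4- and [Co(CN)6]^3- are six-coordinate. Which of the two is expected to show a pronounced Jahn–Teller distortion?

[Co(NO2)6]^4-: Summing ligand charges against the −4 overall charge gives an oxidation state of +2 for cobalt. Cobalt is a group-9 element; Co(II) is therefore d⁷. Nitro (N-bound nitrite) is a strong-field ligand (high in the spectrochemical series) for a first-row metal, so the complex is low-spin. The t₂g⁶e_g¹ (low-spin) configuration has an unevenly filled e_g set; the Jahn–Teller theorem predicts a tetragonal distortion (typically axial elongation) to lift the degeneracy.
[Co(CN)6]^3-: Summing ligand charges against the −3 overall charge gives an oxidation state of +3 for cobalt. Co sits in group 9, so the d-electron count is 9 − 3 = 6. Co(III) has an exceptionally large octahedral splitting and is low-spin with essentially every ligand except fluoride. The d⁶ configuration leaves the e_g set evenly filled (or empty) — no strong Jahn–Teller driving force.

[Co(NO2)6]^4-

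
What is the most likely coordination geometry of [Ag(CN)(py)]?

linear

Ligand charges: each cyanide is −1; pyridine is neutral. With an overall charge of 0 the silver centre must be in the +1 oxidation state.
Ag sits in group 11, so the d-electron count is 11 − 1 = 10.
With 2 monodentate ligands the coordination number is 2.
A d¹⁰ ion with only two ligands adopts a linear arrangement (sp hybridisation; no CFSE preference).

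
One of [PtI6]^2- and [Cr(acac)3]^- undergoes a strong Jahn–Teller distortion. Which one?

[PtI6]^2-: Each iodide is −1; balancing the −2 overall charge requires Pt(IV). Platinum is a group-10 element; Pt(IV) is therefore d⁶. A 5d ion has a large Δₒ and is invariably low-spin. The d⁶ configuration leaves the e_g set evenly filled (or empty) — no strong Jahn–Teller driving force.
[Cr(acac)3]^-: Each acetylacetonate is −1; balancing the −1 overall charge requires Cr(II). Cr sits in group 6, so the d-electron count is 6 − 2 = 4. Acetylacetonate is a weak-field ligand for a first-row metal, so the complex is high-spin. The t₂g³e_g¹ (high-spin) configuration has an unevenly filled e_g set; the Jahn–Teller theorem predicts a tetragonal distortion (typically axial elongation) to lift the degeneracy.

[Cr(acac)3]^-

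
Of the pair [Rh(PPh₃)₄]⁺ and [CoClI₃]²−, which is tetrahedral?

[CoClI₃]²−

For [Rh(PPh₃)₄]⁺: Ligand charges: triphenylphosphine is neutral. With an overall charge of +1 the rhodium centre must be in the +1 oxidation state. Rh sits in group 9, so the d-electron count is 9 − 1 = 8. A 4d d⁸ ion has a large crystal-field splitting; square planar leaves the high-energy d_{x²−y²} orbital empty and maximises CFSE. → square planar.
For [CoClI₃]²−: Ligand charges: each chloride is −1; each iodide is −1. With an overall charge of −2 the cobalt centre must be in the +2 oxidation state. Cobalt is a group-9 element; Co(II) is therefore d⁷. For a high-spin 3d d⁷ ion with weak-field ligands the small Δₜ gives little square-planar CFSE advantage, so four ligands adopt the sterically favoured tetrahedral geometry. → tetrahedral.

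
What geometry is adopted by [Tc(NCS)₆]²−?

Ligand charges: each isothiocyanate is −1. With an overall charge of −2 the technetium centre must be in the +4 oxidation state.
Group 7 minus oxidation state 4 gives a d³ configuration.
Coordination number: 6.
Six donors around a single metal centre give an octahedral coordination sphere.

octahedral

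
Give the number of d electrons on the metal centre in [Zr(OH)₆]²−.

d0

Summing ligand charges against the −2 overall charge gives an oxidation state of +4 for zirconium.
Zirconium is a group-4 element; Zr(IV) is therefore d⁰.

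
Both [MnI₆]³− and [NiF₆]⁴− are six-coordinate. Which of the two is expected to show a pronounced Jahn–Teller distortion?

[MnI₆]³−: Ligand charges: each iodide is −1. With an overall charge of −3 the manganese centre must be in the +3 oxidation state. Manganese is a group-7 element; Mn(III) is therefore d⁴. Iodide is a weak-field ligand for a first-row metal, so the complex is high-spin. The t₂g³e_g¹ (high-spin) configuration has an unevenly filled e_g set; the Jahn–Teller theorem predicts a tetragonal distortion (typically axial elongation) to lift the degeneracy.
[NiF₆]⁴−: Summing ligand charges against the −4 overall charge gives an oxidation state of +2 for nickel. Ni sits in group 10, so the d-electron count is 10 − 2 = 8. The d⁸ configuration leaves the e_g set evenly filled (or empty) — no strong Jahn–Teller driving force.

[MnI₆]³−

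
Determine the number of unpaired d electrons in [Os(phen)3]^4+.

2 unpaired electrons

1,10-phenanthroline is neutral; balancing the +4 overall charge requires Os(IV).
Os sits in group 8, so the d-electron count is 8 − 4 = 4.
Counting donor atoms: 3×1,10-phenanthroline (bidentate) → 6 donors. Coordination number = 6.
The spin state decides the count: a 5d ion has a large Δₒ and is invariably low-spin.
An octahedral low-spin d⁴ ion is t₂g⁴e_g⁰, giving 2 unpaired electrons.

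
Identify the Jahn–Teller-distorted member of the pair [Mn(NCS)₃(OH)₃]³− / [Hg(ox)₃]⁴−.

[Mn(NCS)₃(OH)₃]³−: Summing ligand charges against the −3 overall charge gives an oxidation state of +3 for manganese. Group 7 minus oxidation state 3 gives a d⁴ configuration. Hydroxide and isothiocyanate are weak-field ligands for a first-row metal, so the complex is high-spin. The t₂g³e_g¹ (high-spin) configuration has an unevenly filled e_g set; the Jahn–Teller theorem predicts a tetragonal distortion (typically axial elongation) to lift the degeneracy.
[Hg(ox)₃]⁴−: Ligand charges: each oxalate is −2. With an overall charge of −4 the mercury centre must be in the +2 oxidation state. Mercury is a group-12 element; Hg(II) is therefore d¹⁰. The d¹⁰ configuration leaves the e_g set evenly filled (or empty) — no strong Jahn–Teller driving force.

[Mn(NCS)₃(OH)₃]³−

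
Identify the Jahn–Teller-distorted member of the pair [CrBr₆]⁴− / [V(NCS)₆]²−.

[CrBr₆]⁴−

[CrBr₆]⁴−: Each bromide is −1; balancing the −4 overall charge requires Cr(II). Chromium is a group-6 element; Cr(II) is therefore d⁴. Bromide is a weak-field ligand for a first-row metal, so the complex is high-spin. The t₂g³e_g¹ (high-spin) configuration has an unevenly filled e_g set; the Jahn–Teller theorem predicts a tetragonal distortion (typically axial elongation) to lift the degeneracy.
[V(NCS)₆]²−: Each isothiocyanate is −1; balancing the −2 overall charge requires V(IV). Group 5 minus oxidation state 4 gives a d¹ configuration. The d¹ configuration leaves the e_g set evenly filled (or empty) — no strong Jahn–Teller driving force.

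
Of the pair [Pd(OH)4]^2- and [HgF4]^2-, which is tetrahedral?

For [Pd(OH)4]^2-: Ligand charges: each hydroxide is −1. With an overall charge of −2 the palladium centre must be in the +2 oxidation state. Pd sits in group 10, so the d-electron count is 10 − 2 = 8. A 4d d⁸ ion has a large crystal-field splitting; square planar leaves the high-energy d_{x²−y²} orbital empty and maximises CFSE. → square planar.
For [HgF4]^2-: Summing ligand charges against the −2 overall charge gives an oxidation state of +2 for mercury. Group 12 minus oxidation state 2 gives a d¹⁰ configuration. A d¹⁰ ion has no crystal-field stabilisation preference between square planar and tetrahedral, so four ligands adopt the sterically favoured tetrahedral geometry. → tetrahedral.

[HgF4]^2-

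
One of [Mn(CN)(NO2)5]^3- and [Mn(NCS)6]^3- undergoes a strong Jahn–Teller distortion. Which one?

[Mn(CN)(NO2)5]^3-: Each cyanide is −1; each nitro (N-bound nitrite) is −1; balancing the −3 overall charge requires Mn(III). Mn sits in group 7, so the d-electron count is 7 − 3 = 4. Cyanide and nitro (N-bound nitrite) are strong-field ligands (high in the spectrochemical series) for a first-row metal, so the complex is low-spin. The d⁴ configuration leaves the e_g set evenly filled (or empty) — no strong Jahn–Teller driving force.
[Mn(NCS)6]^3-: Summing ligand charges against the −3 overall charge gives an oxidation state of +3 for manganese. Manganese is a group-7 element; Mn(III) is therefore d⁴. Isothiocyanate is a weak-field ligand for a first-row metal, so the complex is high-spin. The t₂g³e_g¹ (high-spin) configuration has an unevenly filled e_g set; the Jahn–Teller theorem predicts a tetragonal distortion (typically axial elongation) to lift the degeneracy.

[Mn(NCS)6]^3-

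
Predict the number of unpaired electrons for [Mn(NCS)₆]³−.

Summing ligand charges against the −3 overall charge gives an oxidation state of +3 for manganese.
Manganese is a group-7 element; Mn(III) is therefore d⁴.
The spin state decides the count: Isothiocyanate is a weak-field ligand for a first-row metal, so the complex is high-spin.
An octahedral high-spin d⁴ ion is t₂g³e_g¹, giving 4 unpaired electrons.

4 unpaired electrons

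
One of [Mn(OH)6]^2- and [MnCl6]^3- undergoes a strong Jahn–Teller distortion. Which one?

[MnCl6]^3-

[Mn(OH)6]^2-: Each hydroxide is −1; balancing the −2 overall charge requires Mn(IV). Group 7 minus oxidation state 4 gives a d³ configuration. The d³ configuration leaves the e_g set evenly filled (or empty) — no strong Jahn–Teller driving force.
[MnCl6]^3-: Summing ligand charges against the −3 overall charge gives an oxidation state of +3 for manganese. Group 7 minus oxidation state 3 gives a d⁴ configuration. Chloride is a weak-field ligand for a first-row metal, so the complex is high-spin. The t₂g³e_g¹ (high-spin) configuration has an unevenly filled e_g set; the Jahn–Teller theorem predicts a tetragonal distortion (typically axial elongation) to lift the degeneracy.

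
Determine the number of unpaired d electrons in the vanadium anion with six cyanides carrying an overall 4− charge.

3

Ligand charges: each cyanide is −1. With an overall charge of −4 the vanadium centre must be in the +2 oxidation state.
Vanadium is a group-5 element; V(II) is therefore d³.
In an octahedral field the d³ configuration is t₂g³e_g⁰ (only one arrangement possible), giving 3 unpaired electrons.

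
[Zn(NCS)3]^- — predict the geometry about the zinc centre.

trigonal planar

Summing ligand charges against the −1 overall charge gives an oxidation state of +2 for zinc.
Zinc is a group-12 element; Zn(II) is therefore d¹⁰.
With 3 monodentate ligands the coordination number is 3.
Three ligands around a d¹⁰ centre minimise repulsion in a trigonal-planar arrangement.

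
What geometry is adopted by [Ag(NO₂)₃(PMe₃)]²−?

tetrahedral

Summing ligand charges against the −2 overall charge gives an oxidation state of +1 for silver.
Group 11 minus oxidation state 1 gives a d¹⁰ configuration.
Coordination number: 4.
A d¹⁰ ion has no crystal-field stabilisation preference between square planar and tetrahedral, so four ligands adopt the sterically favoured tetrahedral geometry.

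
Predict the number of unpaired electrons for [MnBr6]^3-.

Ligand charges: each bromide is −1. With an overall charge of −3 the manganese centre must be in the +3 oxidation state.
Mn sits in group 7, so the d-electron count is 7 − 3 = 4.
The spin state decides the count: Bromide is a weak-field ligand for a first-row metal, so the complex is high-spin.
An octahedral high-spin d⁴ ion is t₂g³e_g¹, giving 4 unpaired electrons.

4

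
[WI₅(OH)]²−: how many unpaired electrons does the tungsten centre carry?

2 unpaired electrons

Ligand charges: each iodide is −1; each hydroxide is −1. With an overall charge of −2 the tungsten centre must be in the +4 oxidation state.
Tungsten is a group-6 element; W(IV) is therefore d².
In an octahedral field the d² configuration is t₂g²e_g⁰ (only one arrangement possible), giving 2 unpaired electrons.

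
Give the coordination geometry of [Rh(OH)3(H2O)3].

octahedral

Each hydroxide is −1; water is neutral; balancing the 0 overall charge requires Rh(III).
Rh sits in group 9, so the d-electron count is 9 − 3 = 6.
With 6 monodentate ligands the coordination number is 6.
Six donors around a single metal centre give an octahedral coordination sphere.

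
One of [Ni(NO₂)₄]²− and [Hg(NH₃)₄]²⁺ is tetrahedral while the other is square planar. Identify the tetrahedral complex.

[Hg(NH₃)₄]²⁺

For [Ni(NO₂)₄]²−: Summing ligand charges against the −2 overall charge gives an oxidation state of +2 for nickel. Nickel is a group-10 element; Ni(II) is therefore d⁸. Nitro (N-bound nitrite) is a strong-field ligand (high in the spectrochemical series). A 3d d⁸ ion with strong-field ligands gains enough CFSE to favour square planar over tetrahedral. → square planar.
For [Hg(NH₃)₄]²⁺: Ligand charges: ammonia is neutral. With an overall charge of +2 the mercury centre must be in the +2 oxidation state. Mercury is a group-12 element; Hg(II) is therefore d¹⁰. A d¹⁰ ion has no crystal-field stabilisation preference between square planar and tetrahedral, so four ligands adopt the sterically favoured tetrahedral geometry. → tetrahedral.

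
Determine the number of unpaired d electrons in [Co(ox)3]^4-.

3

Summing ligand charges against the −4 overall charge gives an oxidation state of +2 for cobalt.
Cobalt is a group-9 element; Co(II) is therefore d⁷.
Counting donor atoms: 3×oxalate (bidentate) → 6 donors. Coordination number = 6.
The spin state decides the count: Oxalate is a weak-field ligand for a first-row metal, so the complex is high-spin.
An octahedral high-spin d⁷ ion is t₂g⁵e_g², giving 3 unpaired electrons.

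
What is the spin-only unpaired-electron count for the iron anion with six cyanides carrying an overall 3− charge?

1

Each cyanide is −1; balancing the −3 overall charge requires Fe(III).
Fe sits in group 8, so the d-electron count is 8 − 3 = 5.
The spin state decides the count: Cyanide is a strong-field ligand (high in the spectrochemical series) for a first-row metal, so the complex is low-spin.
An octahedral low-spin d⁵ ion is t₂g⁵e_g⁰, giving 1 unpaired electron.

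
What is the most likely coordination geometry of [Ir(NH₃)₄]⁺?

Ammonia is neutral; balancing the +1 overall charge requires Ir(I).
Ir sits in group 9, so the d-electron count is 9 − 1 = 8.
Coordination number: 4.
A 5d d⁸ ion has a large crystal-field splitting; square planar leaves the high-energy d_{x²−y²} orbital empty and maximises CFSE.

square planar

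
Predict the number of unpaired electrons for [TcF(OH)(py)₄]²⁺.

3

Summing ligand charges against the +2 overall charge gives an oxidation state of +4 for technetium.
Technetium is a group-7 element; Tc(IV) is therefore d³.
In an octahedral field the d³ configuration is t₂g³e_g⁰ (only one arrangement possible), giving 3 unpaired electrons.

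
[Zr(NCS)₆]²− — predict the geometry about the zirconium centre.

octahedral

Summing ligand charges against the −2 overall charge gives an oxidation state of +4 for zirconium.
Zirconium is a group-4 element; Zr(IV) is therefore d⁰.
With 6 monodentate ligands the coordination number is 6.
Six donors around a single metal centre give an octahedral coordination sphere.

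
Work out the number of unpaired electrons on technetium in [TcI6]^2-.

3 unpaired electrons

Ligand charges: each iodide is −1. With an overall charge of −2 the technetium centre must be in the +4 oxidation state.
Tc sits in group 7, so the d-electron count is 7 − 4 = 3.
In an octahedral field the d³ configuration is t₂g³e_g⁰ (only one arrangement possible), giving 3 unpaired electrons.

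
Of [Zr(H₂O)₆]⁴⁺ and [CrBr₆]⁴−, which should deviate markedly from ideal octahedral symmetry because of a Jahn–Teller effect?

[Zr(H₂O)₆]⁴⁺: Ligand charges: water is neutral. With an overall charge of +4 the zirconium centre must be in the +4 oxidation state. Zr sits in group 4, so the d-electron count is 4 − 4 = 0. The d⁰ configuration leaves the e_g set evenly filled (or empty) — no strong Jahn–Teller driving force.
[CrBr₆]⁴−: Summing ligand charges against the −4 overall charge gives an oxidation state of +2 for chromium. Group 6 minus oxidation state 2 gives a d⁴ configuration. Bromide is a weak-field ligand for a first-row metal, so the complex is high-spin. The t₂g³e_g¹ (high-spin) configuration has an unevenly filled e_g set; the Jahn–Teller theorem predicts a tetragonal distortion (typically axial elongation) to lift the degeneracy.

[CrBr₆]⁴−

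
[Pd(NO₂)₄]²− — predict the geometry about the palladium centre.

square planar

Each nitro (N-bound nitrite) is −1; balancing the −2 overall charge requires Pd(II).
Group 10 minus oxidation state 2 gives a d⁸ configuration.
With 4 monodentate ligands the coordination number is 4.
A 4d d⁸ ion has a large crystal-field splitting; square planar leaves the high-energy d_{x²−y²} orbital empty and maximises CFSE.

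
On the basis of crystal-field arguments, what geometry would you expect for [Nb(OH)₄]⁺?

Summing ligand charges against the +1 overall charge gives an oxidation state of +5 for niobium.
Group 5 minus oxidation state 5 gives a d⁰ configuration.
Coordination number: 4.
A d⁰ ion has no crystal-field stabilisation preference between square planar and tetrahedral, so four ligands adopt the sterically favoured tetrahedral geometry.

tetrahedral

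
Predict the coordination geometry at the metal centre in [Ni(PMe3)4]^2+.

square planar

Summing ligand charges against the +2 overall charge gives an oxidation state of +2 for nickel.
Nickel is a group-10 element; Ni(II) is therefore d⁸.
Coordination number: 4.
Trimethylphosphine is a strong-field ligand (high in the spectrochemical series).
A 3d d⁸ ion with strong-field ligands gains enough CFSE to favour square planar over tetrahedral.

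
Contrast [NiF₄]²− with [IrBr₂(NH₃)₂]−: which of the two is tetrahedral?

For [NiF₄]²−: Summing ligand charges against the −2 overall charge gives an oxidation state of +2 for nickel. Group 10 minus oxidation state 2 gives a d⁸ configuration. Fluoride is a weak-field ligand. With weak-field ligands the CFSE gain from square planar is small, so a 3d d⁸ ion takes the sterically preferred tetrahedral geometry. → tetrahedral.
For [IrBr₂(NH₃)₂]−: Ligand charges: each bromide is −1; ammonia is neutral. With an overall charge of −1 the iridium centre must be in the +1 oxidation state. Group 9 minus oxidation state 1 gives a d⁸ configuration. A 5d d⁸ ion has a large crystal-field splitting; square planar leaves the high-energy d_{x²−y²} orbital empty and maximises CFSE. → square planar.

[NiF₄]²−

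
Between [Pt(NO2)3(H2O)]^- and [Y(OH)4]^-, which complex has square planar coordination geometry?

For [Pt(NO2)3(H2O)]^-: Each nitro (N-bound nitrite) is −1; water is neutral; balancing the −1 overall charge requires Pt(II). Platinum is a group-10 element; Pt(II) is therefore d⁸. A 5d d⁸ ion has a large crystal-field splitting; square planar leaves the high-energy d_{x²−y²} orbital empty and maximises CFSE. → square planar.
For [Y(OH)4]^-: Ligand charges: each hydroxide is −1. With an overall charge of −1 the yttrium centre must be in the +3 oxidation state. Group 3 minus oxidation state 3 gives a d⁰ configuration. A d⁰ ion has no crystal-field stabilisation preference between square planar and tetrahedral, so four ligands adopt the sterically favoured tetrahedral geometry. → tetrahedral.

[Pt(NO2)3(H2O)]^-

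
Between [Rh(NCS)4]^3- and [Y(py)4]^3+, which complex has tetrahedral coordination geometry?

[Y(py)4]^3+

For [Rh(NCS)4]^3-: Each isothiocyanate is −1; balancing the −3 overall charge requires Rh(I). Group 9 minus oxidation state 1 gives a d⁸ configuration. A 4d d⁸ ion has a large crystal-field splitting; square planar leaves the high-energy d_{x²−y²} orbital empty and maximises CFSE. → square planar.
For [Y(py)4]^3+: Pyridine is neutral; balancing the +3 overall charge requires Y(III). Y sits in group 3, so the d-electron count is 3 − 3 = 0. A d⁰ ion has no crystal-field stabilisation preference between square planar and tetrahedral, so four ligands adopt the sterically favoured tetrahedral geometry. → tetrahedral.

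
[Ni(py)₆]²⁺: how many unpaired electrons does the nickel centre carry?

Ligand charges: pyridine is neutral. With an overall charge of +2 the nickel centre must be in the +2 oxidation state.
Ni sits in group 10, so the d-electron count is 10 − 2 = 8.
In an octahedral field the d⁸ configuration is t₂g⁶e_g² (only one arrangement possible), giving 2 unpaired electrons.

2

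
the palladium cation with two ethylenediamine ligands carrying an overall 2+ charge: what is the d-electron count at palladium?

Summing ligand charges against the +2 overall charge gives an oxidation state of +2 for palladium.
Pd sits in group 10, so the d-electron count is 10 − 2 = 8.

d8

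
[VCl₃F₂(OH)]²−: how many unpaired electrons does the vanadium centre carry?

Ligand charges: each chloride is −1; each fluoride is −1; each hydroxide is −1. With an overall charge of −2 the vanadium centre must be in the +4 oxidation state.
Vanadium is a group-5 element; V(IV) is therefore d¹.
In an octahedral field the d¹ configuration is t₂g¹e_g⁰ (only one arrangement possible), giving 1 unpaired electron.

1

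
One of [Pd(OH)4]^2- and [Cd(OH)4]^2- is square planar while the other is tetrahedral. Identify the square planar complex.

[Pd(OH)4]^2-

For [Pd(OH)4]^2-: Ligand charges: each hydroxide is −1. With an overall charge of −2 the palladium centre must be in the +2 oxidation state. Group 10 minus oxidation state 2 gives a d⁸ configuration. A 4d d⁸ ion has a large crystal-field splitting; square planar leaves the high-energy d_{x²−y²} orbital empty and maximises CFSE. → square planar.
For [Cd(OH)4]^2-: Summing ligand charges against the −2 overall charge gives an oxidation state of +2 for cadmium. Cadmium is a group-12 element; Cd(II) is therefore d¹⁰. A d¹⁰ ion has no crystal-field stabilisation preference between square planar and tetrahedral, so four ligands adopt the sterically favoured tetrahedral geometry. → tetrahedral.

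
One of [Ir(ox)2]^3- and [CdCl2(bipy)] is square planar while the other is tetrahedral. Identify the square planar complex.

[Ir(ox)2]^3-

For [Ir(ox)2]^3-: Summing ligand charges against the −3 overall charge gives an oxidation state of +1 for iridium. Group 9 minus oxidation state 1 gives a d⁸ configuration. A 5d d⁸ ion has a large crystal-field splitting; square planar leaves the high-energy d_{x²−y²} orbital empty and maximises CFSE. → square planar.
For [CdCl2(bipy)]: Summing ligand charges against the 0 overall charge gives an oxidation state of +2 for cadmium. Group 12 minus oxidation state 2 gives a d¹⁰ configuration. A d¹⁰ ion has no crystal-field stabilisation preference between square planar and tetrahedral, so four ligands adopt the sterically favoured tetrahedral geometry. → tetrahedral.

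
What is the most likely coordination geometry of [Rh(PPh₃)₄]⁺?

square planar

Triphenylphosphine is neutral; balancing the +1 overall charge requires Rh(I).
Group 9 minus oxidation state 1 gives a d⁸ configuration.
Coordination number: 4.
A 4d d⁸ ion has a large crystal-field splitting; square planar leaves the high-energy d_{x²−y²} orbital empty and maximises CFSE.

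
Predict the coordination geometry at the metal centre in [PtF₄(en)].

octahedral

Each fluoride is −1; ethylenediamine is neutral; balancing the 0 overall charge requires Pt(IV).
Platinum is a group-10 element; Pt(IV) is therefore d⁶.
Counting donor atoms: 4×fluoride (monodentate) → 4 donors; 1×ethylenediamine (bidentate) → 2 donors. Coordination number = 6.
Six donors around a single metal centre give an octahedral coordination sphere.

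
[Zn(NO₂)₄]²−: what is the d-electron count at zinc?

Ligand charges: each nitro (N-bound nitrite) is −1. With an overall charge of −2 the zinc centre must be in the +2 oxidation state.
Zinc is a group-12 element; Zn(II) is therefore d¹⁰.

d10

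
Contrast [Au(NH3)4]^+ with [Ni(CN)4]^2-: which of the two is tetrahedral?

For [Au(NH3)4]^+: Ammonia is neutral; balancing the +1 overall charge requires Au(I). Gold is a group-11 element; Au(I) is therefore d¹⁰. A d¹⁰ ion has no crystal-field stabilisation preference between square planar and tetrahedral, so four ligands adopt the sterically favoured tetrahedral geometry. → tetrahedral.
For [Ni(CN)4]^2-: Each cyanide is −1; balancing the −2 overall charge requires Ni(II). Group 10 minus oxidation state 2 gives a d⁸ configuration. Cyanide is a strong-field ligand (high in the spectrochemical series). A 3d d⁸ ion with strong-field ligands gains enough CFSE to favour square planar over tetrahedral. → square planar.

[Au(NH3)4]^+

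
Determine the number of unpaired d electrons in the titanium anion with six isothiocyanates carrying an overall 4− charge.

Ligand charges: each isothiocyanate is −1. With an overall charge of −4 the titanium centre must be in the +2 oxidation state.
Ti sits in group 4, so the d-electron count is 4 − 2 = 2.
In an octahedral field the d² configuration is t₂g²e_g⁰ (only one arrangement possible), giving 2 unpaired electrons.

2 unpaired electrons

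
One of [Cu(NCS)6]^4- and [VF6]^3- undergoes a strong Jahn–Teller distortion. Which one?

[Cu(NCS)6]^4-

[Cu(NCS)6]^4-: Ligand charges: each isothiocyanate is −1. With an overall charge of −4 the copper centre must be in the +2 oxidation state. Group 11 minus oxidation state 2 gives a d⁹ configuration. The t₂g⁶e_g³ configuration has an unevenly filled e_g set; the Jahn–Teller theorem predicts a tetragonal distortion (typically axial elongation) to lift the degeneracy.
[VF6]^3-: Ligand charges: each fluoride is −1. With an overall charge of −3 the vanadium centre must be in the +3 oxidation state. Group 5 minus oxidation state 3 gives a d² configuration. The d² configuration leaves the e_g set evenly filled (or empty) — no strong Jahn–Teller driving force.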